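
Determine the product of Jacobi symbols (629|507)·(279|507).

By multiplicativity, (629·279|507) = (629|507)·(279|507).
First factor (629|507):
(629|507)
  = (122|507)    [629 ≡ 122 mod 507]
  = -(61|507)    [507 ≡ 3 mod 8 ⇒ (2|507) = -1]
  = -(507|61)    [QR: 61 ≡ 1 mod 4, sign kept]
  = -(19|61)    [507 ≡ 19 mod 61]
  = -(61|19)    [QR: 61 ≡ 1 mod 4, sign kept]
  = -(4|19)    [61 ≡ 4 mod 19]
  = -(1|19)    [19 ≡ 3 mod 8 ⇒ (2|19)^2 = +1]
  = -1    [(1|19) = 1]
Second factor (279|507):
(279|507)
  = -(507|279)    [QR: both ≡ 3 mod 4, sign flips]
  = -(228|279)    [507 ≡ 228 mod 279]
  = -(57|279)    [279 ≡ 7 mod 8 ⇒ (2|279)^2 = +1]
  = -(279|57)    [QR: 57 ≡ 1 mod 4, sign kept]
  = -(51|57)    [279 ≡ 51 mod 57]
  = -(57|51)    [QR: 57 ≡ 1 mod 4, sign kept]
  = -(6|51)    [57 ≡ 6 mod 51]
  = (3|51)    [51 ≡ 3 mod 8 ⇒ (2|51) = -1]
  = -(51|3)    [QR: both ≡ 3 mod 4, sign flips]
  = -(0|3)    [51 ≡ 0 mod 3]
  = 0    [numerator 0, gcd > 1]
Product: (-1)·(0) = 0.

0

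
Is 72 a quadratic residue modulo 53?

Reduce the numerator: 72 ≡ 19 (mod 53), so (72|53) = (19|53).
53 ≡ 1 (mod 4), so quadratic reciprocity gives (19|53) = (53|19). Reduce: 53 ≡ 15 (mod 19). Now have (15|19).
Both 15 ≡ 3 and 19 ≡ 3 (mod 4), so reciprocity gives (15|19) = -(19|15). Reduce: 19 ≡ 4 (mod 15). Now have -(4|15).
Factor out 2: 4 = 2^2. Since 15 ≡ 7 (mod 8), (2|15) = +1, and (2|15)^2 = +1. Now have -(1|15).
(1|15) = 1. Collecting the sign factors: -1.
(72|53) = -1, and 53 is prime, so 72 is not a quadratic residue mod 53.

no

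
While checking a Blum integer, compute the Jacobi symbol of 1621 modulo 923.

-1

(1621 / 923)
  = (698 / 923)    [1621 ≡ 698 mod 923]
  = -(349 / 923)    [923 ≡ 3 mod 8 ⇒ (2 / 923) = -1]
  = -(923 / 349)    [QR: 349 ≡ 1 mod 4, sign kept]
  = -(225 / 349)    [923 ≡ 225 mod 349]
  = -(349 / 225)    [QR: 225 ≡ 1 mod 4, sign kept]
  = -(124 / 225)    [349 ≡ 124 mod 225]
  = -(31 / 225)    [225 ≡ 1 mod 8 ⇒ (2 / 225)^2 = +1]
  = -(225 / 31)    [QR: 225 ≡ 1 mod 4, sign kept]
  = -(8 / 31)    [225 ≡ 8 mod 31]
  = -(1 / 31)    [31 ≡ 7 mod 8 ⇒ (2 / 31)^3 = +1]
  = -1    [(1 / 31) = 1]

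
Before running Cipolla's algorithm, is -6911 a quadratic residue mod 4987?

no

(-6911/4987)
  = (3063/4987)    [-6911 ≡ 3063 mod 4987]
  = -(4987/3063)    [QR: both ≡ 3 mod 4, sign flips]
  = -(1924/3063)    [4987 ≡ 1924 mod 3063]
  = -(481/3063)    [3063 ≡ 7 mod 8 ⇒ (2/3063)^2 = +1]
  = -(3063/481)    [QR: 481 ≡ 1 mod 4, sign kept]
  = -(177/481)    [3063 ≡ 177 mod 481]
  = -(481/177)    [QR: 177 ≡ 1 mod 4, sign kept]
  = -(127/177)    [481 ≡ 127 mod 177]
  = -(177/127)    [QR: 177 ≡ 1 mod 4, sign kept]
  = -(50/127)    [177 ≡ 50 mod 127]
  = -(25/127)    [127 ≡ 7 mod 8 ⇒ (2/127) = +1]
  = -(127/25)    [QR: 25 ≡ 1 mod 4, sign kept]
  = -(2/25)    [127 ≡ 2 mod 25]
  = -(1/25)    [25 ≡ 1 mod 8 ⇒ (2/25) = +1]
  = -1    [(1/25) = 1]
(-6911/4987) = -1, and 4987 is prime, so -6911 is not a quadratic residue mod 4987.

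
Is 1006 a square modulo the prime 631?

no

Reduce the numerator: 1006 ≡ 375 (mod 631), so (1006/631) = (375/631).
Both 375 ≡ 3 and 631 ≡ 3 (mod 4), so reciprocity gives (375/631) = -(631/375). Reduce: 631 ≡ 256 (mod 375). Now have -(256/375).
Factor out 2: 256 = 2^8. Since 375 ≡ 7 (mod 8), (2/375) = +1, and (2/375)^8 = +1. Now have -(1/375).
(1/375) = 1. Collecting the sign factors: -1.
The Legendre symbol is -1, so x^2 ≡ 1006 (mod 631) has no solution.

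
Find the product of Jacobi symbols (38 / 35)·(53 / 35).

-1

By multiplicativity, (38·53 / 35) = (38 / 35)·(53 / 35).
First factor (38 / 35):
(38 / 35)
  = (3 / 35)    [38 ≡ 3 mod 35]
  = -(35 / 3)    [QR: both ≡ 3 mod 4, sign flips]
  = -(2 / 3)    [35 ≡ 2 mod 3]
  = (1 / 3)    [3 ≡ 3 mod 8 ⇒ (2 / 3) = -1]
  = 1    [(1 / 3) = 1]
Second factor (53 / 35):
(53 / 35)
  = (18 / 35)    [53 ≡ 18 mod 35]
  = -(9 / 35)    [35 ≡ 3 mod 8 ⇒ (2 / 35) = -1]
  = -(35 / 9)    [QR: 9 ≡ 1 mod 4, sign kept]
  = -(8 / 9)    [35 ≡ 8 mod 9]
  = -(1 / 9)    [9 ≡ 1 mod 8 ⇒ (2 / 9)^3 = +1]
  = -1    [(1 / 9) = 1]
Product: (1)·(-1) = -1.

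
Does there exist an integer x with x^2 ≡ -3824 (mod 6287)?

no

Reduce the numerator: -3824 ≡ 2463 (mod 6287), so (-3824/6287) = (2463/6287).
Both 2463 ≡ 3 and 6287 ≡ 3 (mod 4), so reciprocity gives (2463/6287) = -(6287/2463). Reduce: 6287 ≡ 1361 (mod 2463). Now have -(1361/2463).
1361 ≡ 1 (mod 4), so quadratic reciprocity gives (1361/2463) = (2463/1361). Reduce: 2463 ≡ 1102 (mod 1361). Now have -(1102/1361).
Factor out 2: 1102 = 2·551. Since 1361 ≡ 1 (mod 8), (2/1361) = +1. Now have -(551/1361).
1361 ≡ 1 (mod 4), so quadratic reciprocity gives (551/1361) = (1361/551). Reduce: 1361 ≡ 259 (mod 551). Now have -(259/551).
Both 259 ≡ 3 and 551 ≡ 3 (mod 4), so reciprocity gives (259/551) = -(551/259). Reduce: 551 ≡ 33 (mod 259). Now have (33/259).
33 ≡ 1 (mod 4), so quadratic reciprocity gives (33/259) = (259/33). Reduce: 259 ≡ 28 (mod 33). Now have (28/33).
Factor out 2: 28 = 2^2·7. Since 33 ≡ 1 (mod 8), (2/33) = +1, and (2/33)^2 = +1. Now have (7/33).
33 ≡ 1 (mod 4), so quadratic reciprocity gives (7/33) = (33/7). Reduce: 33 ≡ 5 (mod 7). Now have (5/7).
5 ≡ 1 (mod 4), so quadratic reciprocity gives (5/7) = (7/5). Reduce: 7 ≡ 2 (mod 5). Now have (2/5).
Factor out 2: 2 = 2. Since 5 ≡ 5 (mod 8), (2/5) = -1. Now have -(1/5).
(1/5) = 1. Collecting the sign factors: -1.
The Legendre symbol is -1, so x^2 ≡ -3824 (mod 6287) has no solution.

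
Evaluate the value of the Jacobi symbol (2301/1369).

1

Reduce the numerator: 2301 ≡ 932 (mod 1369), so (2301/1369) = (932/1369).
Factor out 2: 932 = 2^2·233. Since 1369 ≡ 1 (mod 8), (2/1369) = +1, and (2/1369)^2 = +1. Now have (233/1369).
233 ≡ 1 (mod 4), so quadratic reciprocity gives (233/1369) = (1369/233). Reduce: 1369 ≡ 204 (mod 233). Now have (204/233).
Factor out 2: 204 = 2^2·51. Since 233 ≡ 1 (mod 8), (2/233) = +1, and (2/233)^2 = +1. Now have (51/233).
233 ≡ 1 (mod 4), so quadratic reciprocity gives (51/233) = (233/51). Reduce: 233 ≡ 29 (mod 51). Now have (29/51).
29 ≡ 1 (mod 4), so quadratic reciprocity gives (29/51) = (51/29). Reduce: 51 ≡ 22 (mod 29). Now have (22/29).
Factor out 2: 22 = 2·11. Since 29 ≡ 5 (mod 8), (2/29) = -1. Now have -(11/29).
29 ≡ 1 (mod 4), so quadratic reciprocity gives (11/29) = (29/11). Reduce: 29 ≡ 7 (mod 11). Now have -(7/11).
Both 7 ≡ 3 and 11 ≡ 3 (mod 4), so reciprocity gives (7/11) = -(11/7). Reduce: 11 ≡ 4 (mod 7). Now have (4/7).
Factor out 2: 4 = 2^2. Since 7 ≡ 7 (mod 8), (2/7) = +1, and (2/7)^2 = +1. Now have (1/7).
(1/7) = 1. Collecting the sign factors: 1.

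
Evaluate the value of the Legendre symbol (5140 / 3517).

-1

(5140 / 3517)
  = (1623 / 3517)    [5140 ≡ 1623 mod 3517]
  = (3517 / 1623)    [QR: 3517 ≡ 1 mod 4, sign kept]
  = (271 / 1623)    [3517 ≡ 271 mod 1623]
  = -(1623 / 271)    [QR: both ≡ 3 mod 4, sign flips]
  = -(268 / 271)    [1623 ≡ 268 mod 271]
  = -(67 / 271)    [271 ≡ 7 mod 8 ⇒ (2 / 271)^2 = +1]
  = (271 / 67)    [QR: both ≡ 3 mod 4, sign flips]
  = (3 / 67)    [271 ≡ 3 mod 67]
  = -(67 / 3)    [QR: both ≡ 3 mod 4, sign flips]
  = -(1 / 3)    [67 ≡ 1 mod 3]
  = -1    [(1 / 3) = 1]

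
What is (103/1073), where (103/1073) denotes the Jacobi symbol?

-1

(103/1073)
  = (1073/103)    [QR: 1073 ≡ 1 mod 4, sign kept]
  = (43/103)    [1073 ≡ 43 mod 103]
  = -(103/43)    [QR: both ≡ 3 mod 4, sign flips]
  = -(17/43)    [103 ≡ 17 mod 43]
  = -(43/17)    [QR: 17 ≡ 1 mod 4, sign kept]
  = -(9/17)    [43 ≡ 9 mod 17]
  = -(17/9)    [QR: 9 ≡ 1 mod 4, sign kept]
  = -(8/9)    [17 ≡ 8 mod 9]
  = -(1/9)    [9 ≡ 1 mod 8 ⇒ (2/9)^3 = +1]
  = -1    [(1/9) = 1]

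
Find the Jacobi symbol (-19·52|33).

By multiplicativity, (-19·52|33) = (-19|33)·(52|33).
First factor (-19|33):
(-19|33)
  = (14|33)    [-19 ≡ 14 mod 33]
  = (7|33)    [33 ≡ 1 mod 8 ⇒ (2|33) = +1]
  = (33|7)    [QR: 33 ≡ 1 mod 4, sign kept]
  = (5|7)    [33 ≡ 5 mod 7]
  = (7|5)    [QR: 5 ≡ 1 mod 4, sign kept]
  = (2|5)    [7 ≡ 2 mod 5]
  = -(1|5)    [5 ≡ 5 mod 8 ⇒ (2|5) = -1]
  = -1    [(1|5) = 1]
Second factor (52|33):
(52|33)
  = (19|33)    [52 ≡ 19 mod 33]
  = (33|19)    [QR: 33 ≡ 1 mod 4, sign kept]
  = (14|19)    [33 ≡ 14 mod 19]
  = -(7|19)    [19 ≡ 3 mod 8 ⇒ (2|19) = -1]
  = (19|7)    [QR: both ≡ 3 mod 4, sign flips]
  = (5|7)    [19 ≡ 5 mod 7]
  = (7|5)    [QR: 5 ≡ 1 mod 4, sign kept]
  = (2|5)    [7 ≡ 2 mod 5]
  = -(1|5)    [5 ≡ 5 mod 8 ⇒ (2|5) = -1]
  = -1    [(1|5) = 1]
Product: (-1)·(-1) = 1.

1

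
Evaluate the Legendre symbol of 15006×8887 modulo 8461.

By multiplicativity, (15006·8887 / 8461) = (15006 / 8461)·(8887 / 8461).
First factor (15006 / 8461):
Reduce the numerator: 15006 ≡ 6545 (mod 8461), so (15006 / 8461) = (6545 / 8461).
6545 ≡ 1 (mod 4), so quadratic reciprocity gives (6545 / 8461) = (8461 / 6545). Reduce: 8461 ≡ 1916 (mod 6545). Now have (1916 / 6545).
Factor out 2: 1916 = 2^2·479. Since 6545 ≡ 1 (mod 8), (2 / 6545) = +1, and (2 / 6545)^2 = +1. Now have (479 / 6545).
6545 ≡ 1 (mod 4), so quadratic reciprocity gives (479 / 6545) = (6545 / 479). Reduce: 6545 ≡ 318 (mod 479). Now have (318 / 479).
Factor out 2: 318 = 2·159. Since 479 ≡ 7 (mod 8), (2 / 479) = +1. Now have (159 / 479).
Both 159 ≡ 3 and 479 ≡ 3 (mod 4), so reciprocity gives (159 / 479) = -(479 / 159). Reduce: 479 ≡ 2 (mod 159). Now have -(2 / 159).
Factor out 2: 2 = 2. Since 159 ≡ 7 (mod 8), (2 / 159) = +1. Now have -(1 / 159).
(1 / 159) = 1. Collecting the sign factors: -1.
Second factor (8887 / 8461):
Reduce the numerator: 8887 ≡ 426 (mod 8461), so (8887 / 8461) = (426 / 8461).
Factor out 2: 426 = 2·213. Since 8461 ≡ 5 (mod 8), (2 / 8461) = -1. Now have -(213 / 8461).
213 ≡ 1 (mod 4), so quadratic reciprocity gives (213 / 8461) = (8461 / 213). Reduce: 8461 ≡ 154 (mod 213). Now have -(154 / 213).
Factor out 2: 154 = 2·77. Since 213 ≡ 5 (mod 8), (2 / 213) = -1. Now have (77 / 213).
77 ≡ 1 (mod 4), so quadratic reciprocity gives (77 / 213) = (213 / 77). Reduce: 213 ≡ 59 (mod 77). Now have (59 / 77).
77 ≡ 1 (mod 4), so quadratic reciprocity gives (59 / 77) = (77 / 59). Reduce: 77 ≡ 18 (mod 59). Now have (18 / 59).
Factor out 2: 18 = 2·9. Since 59 ≡ 3 (mod 8), (2 / 59) = -1. Now have -(9 / 59).
9 ≡ 1 (mod 4), so quadratic reciprocity gives (9 / 59) = (59 / 9). Reduce: 59 ≡ 5 (mod 9). Now have -(5 / 9).
5 ≡ 1 (mod 4), so quadratic reciprocity gives (5 / 9) = (9 / 5). Reduce: 9 ≡ 4 (mod 5). Now have -(4 / 5).
Factor out 2: 4 = 2^2. Since 5 ≡ 5 (mod 8), (2 / 5) = -1, and (2 / 5)^2 = +1. Now have -(1 / 5).
(1 / 5) = 1. Collecting the sign factors: -1.
Product: (-1)·(-1) = 1.

1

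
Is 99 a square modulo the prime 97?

(99/97)
  = (2/97)    [99 ≡ 2 mod 97]
  = (1/97)    [97 ≡ 1 mod 8 ⇒ (2/97) = +1]
  = 1    [(1/97) = 1]
The Legendre symbol is 1, so x^2 ≡ 99 (mod 97) has solution.

yes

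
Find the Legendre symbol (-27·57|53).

-1

By multiplicativity, (-27·57|53) = (-27|53)·(57|53).
First factor (-27|53):
(-27|53)
  = (26|53)    [-27 ≡ 26 mod 53]
  = -(13|53)    [53 ≡ 5 mod 8 ⇒ (2|53) = -1]
  = -(53|13)    [QR: 13 ≡ 1 mod 4, sign kept]
  = -(1|13)    [53 ≡ 1 mod 13]
  = -1    [(1|13) = 1]
Second factor (57|53):
(57|53)
  = (4|53)    [57 ≡ 4 mod 53]
  = (1|53)    [53 ≡ 5 mod 8 ⇒ (2|53)^2 = +1]
  = 1    [(1|53) = 1]
Product: (-1)·(1) = -1.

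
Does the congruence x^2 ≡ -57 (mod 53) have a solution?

yes

(-57/53)
  = (49/53)    [-57 ≡ 49 mod 53]
  = (53/49)    [QR: 49 ≡ 1 mod 4, sign kept]
  = (4/49)    [53 ≡ 4 mod 49]
  = (1/49)    [49 ≡ 1 mod 8 ⇒ (2/49)^2 = +1]
  = 1    [(1/49) = 1]
(-57/53) = 1, and 53 is prime, so -57 is a quadratic residue mod 53.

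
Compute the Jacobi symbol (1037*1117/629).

0

By multiplicativity, (1037·1117/629) = (1037/629)·(1117/629).
First factor (1037/629):
Reduce the numerator: 1037 ≡ 408 (mod 629), so (1037/629) = (408/629).
Factor out 2: 408 = 2^3·51. Since 629 ≡ 5 (mod 8), (2/629) = -1, and (2/629)^3 = -1. Now have -(51/629).
629 ≡ 1 (mod 4), so quadratic reciprocity gives (51/629) = (629/51). Reduce: 629 ≡ 17 (mod 51). Now have -(17/51).
17 ≡ 1 (mod 4), so quadratic reciprocity gives (17/51) = (51/17). Reduce: 51 ≡ 0 (mod 17). Now have -(0/17).
The numerator is now 0 with denominator 17 > 1: the symbol is 0.
Second factor (1117/629):
Reduce the numerator: 1117 ≡ 488 (mod 629), so (1117/629) = (488/629).
Factor out 2: 488 = 2^3·61. Since 629 ≡ 5 (mod 8), (2/629) = -1, and (2/629)^3 = -1. Now have -(61/629).
61 ≡ 1 (mod 4), so quadratic reciprocity gives (61/629) = (629/61). Reduce: 629 ≡ 19 (mod 61). Now have -(19/61).
61 ≡ 1 (mod 4), so quadratic reciprocity gives (19/61) = (61/19). Reduce: 61 ≡ 4 (mod 19). Now have -(4/19).
Factor out 2: 4 = 2^2. Since 19 ≡ 3 (mod 8), (2/19) = -1, and (2/19)^2 = +1. Now have -(1/19).
(1/19) = 1. Collecting the sign factors: -1.
Product: (0)·(-1) = 0.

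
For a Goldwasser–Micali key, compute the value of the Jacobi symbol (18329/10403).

-1

Reduce the numerator: 18329 ≡ 7926 (mod 10403), so (18329/10403) = (7926/10403).
Factor out 2: 7926 = 2·3963. Since 10403 ≡ 3 (mod 8), (2/10403) = -1. Now have -(3963/10403).
Both 3963 ≡ 3 and 10403 ≡ 3 (mod 4), so reciprocity gives (3963/10403) = -(10403/3963). Reduce: 10403 ≡ 2477 (mod 3963). Now have (2477/3963).
2477 ≡ 1 (mod 4), so quadratic reciprocity gives (2477/3963) = (3963/2477). Reduce: 3963 ≡ 1486 (mod 2477). Now have (1486/2477).
Factor out 2: 1486 = 2·743. Since 2477 ≡ 5 (mod 8), (2/2477) = -1. Now have -(743/2477).
2477 ≡ 1 (mod 4), so quadratic reciprocity gives (743/2477) = (2477/743). Reduce: 2477 ≡ 248 (mod 743). Now have -(248/743).
Factor out 2: 248 = 2^3·31. Since 743 ≡ 7 (mod 8), (2/743) = +1, and (2/743)^3 = +1. Now have -(31/743).
Both 31 ≡ 3 and 743 ≡ 3 (mod 4), so reciprocity gives (31/743) = -(743/31). Reduce: 743 ≡ 30 (mod 31). Now have (30/31).
Factor out 2: 30 = 2·15. Since 31 ≡ 7 (mod 8), (2/31) = +1. Now have (15/31).
Both 15 ≡ 3 and 31 ≡ 3 (mod 4), so reciprocity gives (15/31) = -(31/15). Reduce: 31 ≡ 1 (mod 15). Now have -(1/15).
(1/15) = 1. Collecting the sign factors: -1.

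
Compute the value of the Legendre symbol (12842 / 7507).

-1

(12842 / 7507)
  = (5335 / 7507)    [12842 ≡ 5335 mod 7507]
  = -(7507 / 5335)    [QR: both ≡ 3 mod 4, sign flips]
  = -(2172 / 5335)    [7507 ≡ 2172 mod 5335]
  = -(543 / 5335)    [5335 ≡ 7 mod 8 ⇒ (2 / 5335)^2 = +1]
  = (5335 / 543)    [QR: both ≡ 3 mod 4, sign flips]
  = (448 / 543)    [5335 ≡ 448 mod 543]
  = (7 / 543)    [543 ≡ 7 mod 8 ⇒ (2 / 543)^6 = +1]
  = -(543 / 7)    [QR: both ≡ 3 mod 4, sign flips]
  = -(4 / 7)    [543 ≡ 4 mod 7]
  = -(1 / 7)    [7 ≡ 7 mod 8 ⇒ (2 / 7)^2 = +1]
  = -1    [(1 / 7) = 1]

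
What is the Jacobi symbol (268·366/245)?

-1

By multiplicativity, (268·366/245) = (268/245)·(366/245).
First factor (268/245):
Reduce the numerator: 268 ≡ 23 (mod 245), so (268/245) = (23/245).
245 ≡ 1 (mod 4), so quadratic reciprocity gives (23/245) = (245/23). Reduce: 245 ≡ 15 (mod 23). Now have (15/23).
Both 15 ≡ 3 and 23 ≡ 3 (mod 4), so reciprocity gives (15/23) = -(23/15). Reduce: 23 ≡ 8 (mod 15). Now have -(8/15).
Factor out 2: 8 = 2^3. Since 15 ≡ 7 (mod 8), (2/15) = +1, and (2/15)^3 = +1. Now have -(1/15).
(1/15) = 1. Collecting the sign factors: -1.
Second factor (366/245):
Reduce the numerator: 366 ≡ 121 (mod 245), so (366/245) = (121/245).
121 ≡ 1 (mod 4), so quadratic reciprocity gives (121/245) = (245/121). Reduce: 245 ≡ 3 (mod 121). Now have (3/121).
121 ≡ 1 (mod 4), so quadratic reciprocity gives (3/121) = (121/3). Reduce: 121 ≡ 1 (mod 3). Now have (1/3).
(1/3) = 1. Collecting the sign factors: 1.
Product: (-1)·(1) = -1.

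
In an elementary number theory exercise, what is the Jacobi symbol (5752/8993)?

-1

Factor out 2: 5752 = 2^3·719. Since 8993 ≡ 1 (mod 8), (2/8993) = +1, and (2/8993)^3 = +1. Now have (719/8993).
8993 ≡ 1 (mod 4), so quadratic reciprocity gives (719/8993) = (8993/719). Reduce: 8993 ≡ 365 (mod 719). Now have (365/719).
365 ≡ 1 (mod 4), so quadratic reciprocity gives (365/719) = (719/365). Reduce: 719 ≡ 354 (mod 365). Now have (354/365).
Factor out 2: 354 = 2·177. Since 365 ≡ 5 (mod 8), (2/365) = -1. Now have -(177/365).
177 ≡ 1 (mod 4), so quadratic reciprocity gives (177/365) = (365/177). Reduce: 365 ≡ 11 (mod 177). Now have -(11/177).
177 ≡ 1 (mod 4), so quadratic reciprocity gives (11/177) = (177/11). Reduce: 177 ≡ 1 (mod 11). Now have -(1/11).
(1/11) = 1. Collecting the sign factors: -1.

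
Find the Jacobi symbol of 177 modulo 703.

-1

177 ≡ 1 (mod 4), so quadratic reciprocity gives (177/703) = (703/177). Reduce: 703 ≡ 172 (mod 177). Now have (172/177).
Factor out 2: 172 = 2^2·43. Since 177 ≡ 1 (mod 8), (2/177) = +1, and (2/177)^2 = +1. Now have (43/177).
177 ≡ 1 (mod 4), so quadratic reciprocity gives (43/177) = (177/43). Reduce: 177 ≡ 5 (mod 43). Now have (5/43).
5 ≡ 1 (mod 4), so quadratic reciprocity gives (5/43) = (43/5). Reduce: 43 ≡ 3 (mod 5). Now have (3/5).
5 ≡ 1 (mod 4), so quadratic reciprocity gives (3/5) = (5/3). Reduce: 5 ≡ 2 (mod 3). Now have (2/3).
Factor out 2: 2 = 2. Since 3 ≡ 3 (mod 8), (2/3) = -1. Now have -(1/3).
(1/3) = 1. Collecting the sign factors: -1.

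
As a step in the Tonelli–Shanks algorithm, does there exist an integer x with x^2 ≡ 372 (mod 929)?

(372/929)
  = (93/929)    [929 ≡ 1 mod 8 ⇒ (2/929)^2 = +1]
  = (929/93)    [QR: 93 ≡ 1 mod 4, sign kept]
  = (92/93)    [929 ≡ 92 mod 93]
  = (23/93)    [93 ≡ 5 mod 8 ⇒ (2/93)^2 = +1]
  = (93/23)    [QR: 93 ≡ 1 mod 4, sign kept]
  = (1/23)    [93 ≡ 1 mod 23]
  = 1    [(1/23) = 1]
(372/929) = 1, and 929 is prime, so 372 is a quadratic residue mod 929.

yes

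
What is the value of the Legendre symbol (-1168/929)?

Reduce the numerator: -1168 ≡ 690 (mod 929), so (-1168/929) = (690/929).
Factor out 2: 690 = 2·345. Since 929 ≡ 1 (mod 8), (2/929) = +1. Now have (345/929).
345 ≡ 1 (mod 4), so quadratic reciprocity gives (345/929) = (929/345). Reduce: 929 ≡ 239 (mod 345). Now have (239/345).
345 ≡ 1 (mod 4), so quadratic reciprocity gives (239/345) = (345/239). Reduce: 345 ≡ 106 (mod 239). Now have (106/239).
Factor out 2: 106 = 2·53. Since 239 ≡ 7 (mod 8), (2/239) = +1. Now have (53/239).
53 ≡ 1 (mod 4), so quadratic reciprocity gives (53/239) = (239/53). Reduce: 239 ≡ 27 (mod 53). Now have (27/53).
53 ≡ 1 (mod 4), so quadratic reciprocity gives (27/53) = (53/27). Reduce: 53 ≡ 26 (mod 27). Now have (26/27).
Factor out 2: 26 = 2·13. Since 27 ≡ 3 (mod 8), (2/27) = -1. Now have -(13/27).
13 ≡ 1 (mod 4), so quadratic reciprocity gives (13/27) = (27/13). Reduce: 27 ≡ 1 (mod 13). Now have -(1/13).
(1/13) = 1. Collecting the sign factors: -1.

-1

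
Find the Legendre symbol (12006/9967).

(12006/9967)
  = (2039/9967)    [12006 ≡ 2039 mod 9967]
  = -(9967/2039)    [QR: both ≡ 3 mod 4, sign flips]
  = -(1811/2039)    [9967 ≡ 1811 mod 2039]
  = (2039/1811)    [QR: both ≡ 3 mod 4, sign flips]
  = (228/1811)    [2039 ≡ 228 mod 1811]
  = (57/1811)    [1811 ≡ 3 mod 8 ⇒ (2/1811)^2 = +1]
  = (1811/57)    [QR: 57 ≡ 1 mod 4, sign kept]
  = (44/57)    [1811 ≡ 44 mod 57]
  = (11/57)    [57 ≡ 1 mod 8 ⇒ (2/57)^2 = +1]
  = (57/11)    [QR: 57 ≡ 1 mod 4, sign kept]
  = (2/11)    [57 ≡ 2 mod 11]
  = -(1/11)    [11 ≡ 3 mod 8 ⇒ (2/11) = -1]
  = -1    [(1/11) = 1]

-1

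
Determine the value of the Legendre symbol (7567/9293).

(7567/9293)
  = (9293/7567)    [QR: 9293 ≡ 1 mod 4, sign kept]
  = (1726/7567)    [9293 ≡ 1726 mod 7567]
  = (863/7567)    [7567 ≡ 7 mod 8 ⇒ (2/7567) = +1]
  = -(7567/863)    [QR: both ≡ 3 mod 4, sign flips]
  = -(663/863)    [7567 ≡ 663 mod 863]
  = (863/663)    [QR: both ≡ 3 mod 4, sign flips]
  = (200/663)    [863 ≡ 200 mod 663]
  = (25/663)    [663 ≡ 7 mod 8 ⇒ (2/663)^3 = +1]
  = (663/25)    [QR: 25 ≡ 1 mod 4, sign kept]
  = (13/25)    [663 ≡ 13 mod 25]
  = (25/13)    [QR: 13 ≡ 1 mod 4, sign kept]
  = (12/13)    [25 ≡ 12 mod 13]
  = (3/13)    [13 ≡ 5 mod 8 ⇒ (2/13)^2 = +1]
  = (13/3)    [QR: 13 ≡ 1 mod 4, sign kept]
  = (1/3)    [13 ≡ 1 mod 3]
  = 1    [(1/3) = 1]

1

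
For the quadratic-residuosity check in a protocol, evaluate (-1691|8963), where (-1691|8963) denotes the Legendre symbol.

(-1691|8963)
  = -(1691|8963)    [8963 ≡ 3 mod 4 ⇒ (-1|8963) = -1]
  = (8963|1691)    [QR: both ≡ 3 mod 4, sign flips]
  = (508|1691)    [8963 ≡ 508 mod 1691]
  = (127|1691)    [1691 ≡ 3 mod 8 ⇒ (2|1691)^2 = +1]
  = -(1691|127)    [QR: both ≡ 3 mod 4, sign flips]
  = -(40|127)    [1691 ≡ 40 mod 127]
  = -(5|127)    [127 ≡ 7 mod 8 ⇒ (2|127)^3 = +1]
  = -(127|5)    [QR: 5 ≡ 1 mod 4, sign kept]
  = -(2|5)    [127 ≡ 2 mod 5]
  = (1|5)    [5 ≡ 5 mod 8 ⇒ (2|5) = -1]
  = 1    [(1|5) = 1]

1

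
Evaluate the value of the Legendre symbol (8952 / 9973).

1

(8952 / 9973)
  = -(1119 / 9973)    [9973 ≡ 5 mod 8 ⇒ (2 / 9973)^3 = -1]
  = -(9973 / 1119)    [QR: 9973 ≡ 1 mod 4, sign kept]
  = -(1021 / 1119)    [9973 ≡ 1021 mod 1119]
  = -(1119 / 1021)    [QR: 1021 ≡ 1 mod 4, sign kept]
  = -(98 / 1021)    [1119 ≡ 98 mod 1021]
  = (49 / 1021)    [1021 ≡ 5 mod 8 ⇒ (2 / 1021) = -1]
  = (1021 / 49)    [QR: 49 ≡ 1 mod 4, sign kept]
  = (41 / 49)    [1021 ≡ 41 mod 49]
  = (49 / 41)    [QR: 41 ≡ 1 mod 4, sign kept]
  = (8 / 41)    [49 ≡ 8 mod 41]
  = (1 / 41)    [41 ≡ 1 mod 8 ⇒ (2 / 41)^3 = +1]
  = 1    [(1 / 41) = 1]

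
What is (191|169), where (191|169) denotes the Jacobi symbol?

Reduce the numerator: 191 ≡ 22 (mod 169), so (191|169) = (22|169).
Factor out 2: 22 = 2·11. Since 169 ≡ 1 (mod 8), (2|169) = +1. Now have (11|169).
169 ≡ 1 (mod 4), so quadratic reciprocity gives (11|169) = (169|11). Reduce: 169 ≡ 4 (mod 11). Now have (4|11).
Factor out 2: 4 = 2^2. Since 11 ≡ 3 (mod 8), (2|11) = -1, and (2|11)^2 = +1. Now have (1|11).
(1|11) = 1. Collecting the sign factors: 1.

1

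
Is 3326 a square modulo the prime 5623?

(3326/5623)
  = (1663/5623)    [5623 ≡ 7 mod 8 ⇒ (2/5623) = +1]
  = -(5623/1663)    [QR: both ≡ 3 mod 4, sign flips]
  = -(634/1663)    [5623 ≡ 634 mod 1663]
  = -(317/1663)    [1663 ≡ 7 mod 8 ⇒ (2/1663) = +1]
  = -(1663/317)    [QR: 317 ≡ 1 mod 4, sign kept]
  = -(78/317)    [1663 ≡ 78 mod 317]
  = (39/317)    [317 ≡ 5 mod 8 ⇒ (2/317) = -1]
  = (317/39)    [QR: 317 ≡ 1 mod 4, sign kept]
  = (5/39)    [317 ≡ 5 mod 39]
  = (39/5)    [QR: 5 ≡ 1 mod 4, sign kept]
  = (4/5)    [39 ≡ 4 mod 5]
  = (1/5)    [5 ≡ 5 mod 8 ⇒ (2/5)^2 = +1]
  = 1    [(1/5) = 1]
(3326/5623) = 1, and 5623 is prime, so 3326 is a quadratic residue mod 5623.

yes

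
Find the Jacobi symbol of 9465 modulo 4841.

Reduce the numerator: 9465 ≡ 4624 (mod 4841), so (9465/4841) = (4624/4841).
Factor out 2: 4624 = 2^4·289. Since 4841 ≡ 1 (mod 8), (2/4841) = +1, and (2/4841)^4 = +1. Now have (289/4841).
289 ≡ 1 (mod 4), so quadratic reciprocity gives (289/4841) = (4841/289). Reduce: 4841 ≡ 217 (mod 289). Now have (217/289).
217 ≡ 1 (mod 4), so quadratic reciprocity gives (217/289) = (289/217). Reduce: 289 ≡ 72 (mod 217). Now have (72/217).
Factor out 2: 72 = 2^3·9. Since 217 ≡ 1 (mod 8), (2/217) = +1, and (2/217)^3 = +1. Now have (9/217).
9 ≡ 1 (mod 4), so quadratic reciprocity gives (9/217) = (217/9). Reduce: 217 ≡ 1 (mod 9). Now have (1/9).
(1/9) = 1. Collecting the sign factors: 1.

1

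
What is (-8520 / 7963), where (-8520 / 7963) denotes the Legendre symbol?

1

(-8520 / 7963)
  = (7406 / 7963)    [-8520 ≡ 7406 mod 7963]
  = -(3703 / 7963)    [7963 ≡ 3 mod 8 ⇒ (2 / 7963) = -1]
  = (7963 / 3703)    [QR: both ≡ 3 mod 4, sign flips]
  = (557 / 3703)    [7963 ≡ 557 mod 3703]
  = (3703 / 557)    [QR: 557 ≡ 1 mod 4, sign kept]
  = (361 / 557)    [3703 ≡ 361 mod 557]
  = (557 / 361)    [QR: 361 ≡ 1 mod 4, sign kept]
  = (196 / 361)    [557 ≡ 196 mod 361]
  = (49 / 361)    [361 ≡ 1 mod 8 ⇒ (2 / 361)^2 = +1]
  = (361 / 49)    [QR: 49 ≡ 1 mod 4, sign kept]
  = (18 / 49)    [361 ≡ 18 mod 49]
  = (9 / 49)    [49 ≡ 1 mod 8 ⇒ (2 / 49) = +1]
  = (49 / 9)    [QR: 9 ≡ 1 mod 4, sign kept]
  = (4 / 9)    [49 ≡ 4 mod 9]
  = (1 / 9)    [9 ≡ 1 mod 8 ⇒ (2 / 9)^2 = +1]
  = 1    [(1 / 9) = 1]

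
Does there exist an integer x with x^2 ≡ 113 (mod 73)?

no

(113|73)
  = (40|73)    [113 ≡ 40 mod 73]
  = (5|73)    [73 ≡ 1 mod 8 ⇒ (2|73)^3 = +1]
  = (73|5)    [QR: 5 ≡ 1 mod 4, sign kept]
  = (3|5)    [73 ≡ 3 mod 5]
  = (5|3)    [QR: 5 ≡ 1 mod 4, sign kept]
  = (2|3)    [5 ≡ 2 mod 3]
  = -(1|3)    [3 ≡ 3 mod 8 ⇒ (2|3) = -1]
  = -1    [(1|3) = 1]
The Legendre symbol is -1, so x^2 ≡ 113 (mod 73) has no solution.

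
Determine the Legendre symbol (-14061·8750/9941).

-1

By multiplicativity, (-14061·8750/9941) = (-14061/9941)·(8750/9941).
First factor (-14061/9941):
Pull out -1: (-14061/9941) = (-1/9941)·(14061/9941). Since 9941 ≡ 1 (mod 4), (-1/9941) = +1. Now have (14061/9941).
Reduce the numerator: 14061 ≡ 4120 (mod 9941), so (14061/9941) = (4120/9941).
Factor out 2: 4120 = 2^3·515. Since 9941 ≡ 5 (mod 8), (2/9941) = -1, and (2/9941)^3 = -1. Now have -(515/9941).
9941 ≡ 1 (mod 4), so quadratic reciprocity gives (515/9941) = (9941/515). Reduce: 9941 ≡ 156 (mod 515). Now have -(156/515).
Factor out 2: 156 = 2^2·39. Since 515 ≡ 3 (mod 8), (2/515) = -1, and (2/515)^2 = +1. Now have -(39/515).
Both 39 ≡ 3 and 515 ≡ 3 (mod 4), so reciprocity gives (39/515) = -(515/39). Reduce: 515 ≡ 8 (mod 39). Now have (8/39).
Factor out 2: 8 = 2^3. Since 39 ≡ 7 (mod 8), (2/39) = +1, and (2/39)^3 = +1. Now have (1/39).
(1/39) = 1. Collecting the sign factors: 1.
Second factor (8750/9941):
Factor out 2: 8750 = 2·4375. Since 9941 ≡ 5 (mod 8), (2/9941) = -1. Now have -(4375/9941).
9941 ≡ 1 (mod 4), so quadratic reciprocity gives (4375/9941) = (9941/4375). Reduce: 9941 ≡ 1191 (mod 4375). Now have -(1191/4375).
Both 1191 ≡ 3 and 4375 ≡ 3 (mod 4), so reciprocity gives (1191/4375) = -(4375/1191). Reduce: 4375 ≡ 802 (mod 1191). Now have (802/1191).
Factor out 2: 802 = 2·401. Since 1191 ≡ 7 (mod 8), (2/1191) = +1. Now have (401/1191).
401 ≡ 1 (mod 4), so quadratic reciprocity gives (401/1191) = (1191/401). Reduce: 1191 ≡ 389 (mod 401). Now have (389/401).
389 ≡ 1 (mod 4), so quadratic reciprocity gives (389/401) = (401/389). Reduce: 401 ≡ 12 (mod 389). Now have (12/389).
Factor out 2: 12 = 2^2·3. Since 389 ≡ 5 (mod 8), (2/389) = -1, and (2/389)^2 = +1. Now have (3/389).
389 ≡ 1 (mod 4), so quadratic reciprocity gives (3/389) = (389/3). Reduce: 389 ≡ 2 (mod 3). Now have (2/3).
Factor out 2: 2 = 2. Since 3 ≡ 3 (mod 8), (2/3) = -1. Now have -(1/3).
(1/3) = 1. Collecting the sign factors: -1.
Product: (1)·(-1) = -1.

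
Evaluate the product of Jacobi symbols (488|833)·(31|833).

By multiplicativity, (488·31|833) = (488|833)·(31|833).
First factor (488|833):
(488|833)
  = (61|833)    [833 ≡ 1 mod 8 ⇒ (2|833)^3 = +1]
  = (833|61)    [QR: 61 ≡ 1 mod 4, sign kept]
  = (40|61)    [833 ≡ 40 mod 61]
  = -(5|61)    [61 ≡ 5 mod 8 ⇒ (2|61)^3 = -1]
  = -(61|5)    [QR: 5 ≡ 1 mod 4, sign kept]
  = -(1|5)    [61 ≡ 1 mod 5]
  = -1    [(1|5) = 1]
Second factor (31|833):
(31|833)
  = (833|31)    [QR: 833 ≡ 1 mod 4, sign kept]
  = (27|31)    [833 ≡ 27 mod 31]
  = -(31|27)    [QR: both ≡ 3 mod 4, sign flips]
  = -(4|27)    [31 ≡ 4 mod 27]
  = -(1|27)    [27 ≡ 3 mod 8 ⇒ (2|27)^2 = +1]
  = -1    [(1|27) = 1]
Product: (-1)·(-1) = 1.

1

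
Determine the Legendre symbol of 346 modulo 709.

1

Factor out 2: 346 = 2·173. Since 709 ≡ 5 (mod 8), (2/709) = -1. Now have -(173/709).
173 ≡ 1 (mod 4), so quadratic reciprocity gives (173/709) = (709/173). Reduce: 709 ≡ 17 (mod 173). Now have -(17/173).
17 ≡ 1 (mod 4), so quadratic reciprocity gives (17/173) = (173/17). Reduce: 173 ≡ 3 (mod 17). Now have -(3/17).
17 ≡ 1 (mod 4), so quadratic reciprocity gives (3/17) = (17/3). Reduce: 17 ≡ 2 (mod 3). Now have -(2/3).
Factor out 2: 2 = 2. Since 3 ≡ 3 (mod 8), (2/3) = -1. Now have (1/3).
(1/3) = 1. Collecting the sign factors: 1.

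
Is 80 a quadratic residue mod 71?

Reduce the numerator: 80 ≡ 9 (mod 71), so (80/71) = (9/71).
9 ≡ 1 (mod 4), so quadratic reciprocity gives (9/71) = (71/9). Reduce: 71 ≡ 8 (mod 9). Now have (8/9).
Factor out 2: 8 = 2^3. Since 9 ≡ 1 (mod 8), (2/9) = +1, and (2/9)^3 = +1. Now have (1/9).
(1/9) = 1. Collecting the sign factors: 1.
The Legendre symbol is 1, so x^2 ≡ 80 (mod 71) has solution.

yes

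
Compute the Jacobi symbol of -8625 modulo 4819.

Reduce the numerator: -8625 ≡ 1013 (mod 4819), so (-8625/4819) = (1013/4819).
1013 ≡ 1 (mod 4), so quadratic reciprocity gives (1013/4819) = (4819/1013). Reduce: 4819 ≡ 767 (mod 1013). Now have (767/1013).
1013 ≡ 1 (mod 4), so quadratic reciprocity gives (767/1013) = (1013/767). Reduce: 1013 ≡ 246 (mod 767). Now have (246/767).
Factor out 2: 246 = 2·123. Since 767 ≡ 7 (mod 8), (2/767) = +1. Now have (123/767).
Both 123 ≡ 3 and 767 ≡ 3 (mod 4), so reciprocity gives (123/767) = -(767/123). Reduce: 767 ≡ 29 (mod 123). Now have -(29/123).
29 ≡ 1 (mod 4), so quadratic reciprocity gives (29/123) = (123/29). Reduce: 123 ≡ 7 (mod 29). Now have -(7/29).
29 ≡ 1 (mod 4), so quadratic reciprocity gives (7/29) = (29/7). Reduce: 29 ≡ 1 (mod 7). Now have -(1/7).
(1/7) = 1. Collecting the sign factors: -1.

-1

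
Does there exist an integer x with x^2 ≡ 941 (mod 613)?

no

(941/613)
  = (328/613)    [941 ≡ 328 mod 613]
  = -(41/613)    [613 ≡ 5 mod 8 ⇒ (2/613)^3 = -1]
  = -(613/41)    [QR: 41 ≡ 1 mod 4, sign kept]
  = -(39/41)    [613 ≡ 39 mod 41]
  = -(41/39)    [QR: 41 ≡ 1 mod 4, sign kept]
  = -(2/39)    [41 ≡ 2 mod 39]
  = -(1/39)    [39 ≡ 7 mod 8 ⇒ (2/39) = +1]
  = -1    [(1/39) = 1]
(941/613) = -1, and 613 is prime, so 941 is not a quadratic residue mod 613.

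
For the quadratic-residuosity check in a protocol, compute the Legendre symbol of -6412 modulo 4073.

-1

Pull out -1: (-6412/4073) = (-1/4073)·(6412/4073). Since 4073 ≡ 1 (mod 4), (-1/4073) = +1. Now have (6412/4073).
Reduce the numerator: 6412 ≡ 2339 (mod 4073), so (6412/4073) = (2339/4073).
4073 ≡ 1 (mod 4), so quadratic reciprocity gives (2339/4073) = (4073/2339). Reduce: 4073 ≡ 1734 (mod 2339). Now have (1734/2339).
Factor out 2: 1734 = 2·867. Since 2339 ≡ 3 (mod 8), (2/2339) = -1. Now have -(867/2339).
Both 867 ≡ 3 and 2339 ≡ 3 (mod 4), so reciprocity gives (867/2339) = -(2339/867). Reduce: 2339 ≡ 605 (mod 867). Now have (605/867).
605 ≡ 1 (mod 4), so quadratic reciprocity gives (605/867) = (867/605). Reduce: 867 ≡ 262 (mod 605). Now have (262/605).
Factor out 2: 262 = 2·131. Since 605 ≡ 5 (mod 8), (2/605) = -1. Now have -(131/605).
605 ≡ 1 (mod 4), so quadratic reciprocity gives (131/605) = (605/131). Reduce: 605 ≡ 81 (mod 131). Now have -(81/131).
81 ≡ 1 (mod 4), so quadratic reciprocity gives (81/131) = (131/81). Reduce: 131 ≡ 50 (mod 81). Now have -(50/81).
Factor out 2: 50 = 2·25. Since 81 ≡ 1 (mod 8), (2/81) = +1. Now have -(25/81).
25 ≡ 1 (mod 4), so quadratic reciprocity gives (25/81) = (81/25). Reduce: 81 ≡ 6 (mod 25). Now have -(6/25).
Factor out 2: 6 = 2·3. Since 25 ≡ 1 (mod 8), (2/25) = +1. Now have -(3/25).
25 ≡ 1 (mod 4), so quadratic reciprocity gives (3/25) = (25/3). Reduce: 25 ≡ 1 (mod 3). Now have -(1/3).
(1/3) = 1. Collecting the sign factors: -1.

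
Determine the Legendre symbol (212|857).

1

(212|857)
  = (53|857)    [857 ≡ 1 mod 8 ⇒ (2|857)^2 = +1]
  = (857|53)    [QR: 53 ≡ 1 mod 4, sign kept]
  = (9|53)    [857 ≡ 9 mod 53]
  = (53|9)    [QR: 9 ≡ 1 mod 4, sign kept]
  = (8|9)    [53 ≡ 8 mod 9]
  = (1|9)    [9 ≡ 1 mod 8 ⇒ (2|9)^3 = +1]
  = 1    [(1|9) = 1]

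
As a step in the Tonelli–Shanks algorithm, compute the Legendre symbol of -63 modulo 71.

(-63 / 71)
  = (8 / 71)    [-63 ≡ 8 mod 71]
  = (1 / 71)    [71 ≡ 7 mod 8 ⇒ (2 / 71)^3 = +1]
  = 1    [(1 / 71) = 1]

1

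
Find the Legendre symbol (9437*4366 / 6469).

By multiplicativity, (9437·4366 / 6469) = (9437 / 6469)·(4366 / 6469).
First factor (9437 / 6469):
(9437 / 6469)
  = (2968 / 6469)    [9437 ≡ 2968 mod 6469]
  = -(371 / 6469)    [6469 ≡ 5 mod 8 ⇒ (2 / 6469)^3 = -1]
  = -(6469 / 371)    [QR: 6469 ≡ 1 mod 4, sign kept]
  = -(162 / 371)    [6469 ≡ 162 mod 371]
  = (81 / 371)    [371 ≡ 3 mod 8 ⇒ (2 / 371) = -1]
  = (371 / 81)    [QR: 81 ≡ 1 mod 4, sign kept]
  = (47 / 81)    [371 ≡ 47 mod 81]
  = (81 / 47)    [QR: 81 ≡ 1 mod 4, sign kept]
  = (34 / 47)    [81 ≡ 34 mod 47]
  = (17 / 47)    [47 ≡ 7 mod 8 ⇒ (2 / 47) = +1]
  = (47 / 17)    [QR: 17 ≡ 1 mod 4, sign kept]
  = (13 / 17)    [47 ≡ 13 mod 17]
  = (17 / 13)    [QR: 13 ≡ 1 mod 4, sign kept]
  = (4 / 13)    [17 ≡ 4 mod 13]
  = (1 / 13)    [13 ≡ 5 mod 8 ⇒ (2 / 13)^2 = +1]
  = 1    [(1 / 13) = 1]
Second factor (4366 / 6469):
(4366 / 6469)
  = -(2183 / 6469)    [6469 ≡ 5 mod 8 ⇒ (2 / 6469) = -1]
  = -(6469 / 2183)    [QR: 6469 ≡ 1 mod 4, sign kept]
  = -(2103 / 2183)    [6469 ≡ 2103 mod 2183]
  = (2183 / 2103)    [QR: both ≡ 3 mod 4, sign flips]
  = (80 / 2103)    [2183 ≡ 80 mod 2103]
  = (5 / 2103)    [2103 ≡ 7 mod 8 ⇒ (2 / 2103)^4 = +1]
  = (2103 / 5)    [QR: 5 ≡ 1 mod 4, sign kept]
  = (3 / 5)    [2103 ≡ 3 mod 5]
  = (5 / 3)    [QR: 5 ≡ 1 mod 4, sign kept]
  = (2 / 3)    [5 ≡ 2 mod 3]
  = -(1 / 3)    [3 ≡ 3 mod 8 ⇒ (2 / 3) = -1]
  = -1    [(1 / 3) = 1]
Product: (1)·(-1) = -1.

-1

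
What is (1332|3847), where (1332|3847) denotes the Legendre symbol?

Factor out 2: 1332 = 2^2·333. Since 3847 ≡ 7 (mod 8), (2|3847) = +1, and (2|3847)^2 = +1. Now have (333|3847).
333 ≡ 1 (mod 4), so quadratic reciprocity gives (333|3847) = (3847|333). Reduce: 3847 ≡ 184 (mod 333). Now have (184|333).
Factor out 2: 184 = 2^3·23. Since 333 ≡ 5 (mod 8), (2|333) = -1, and (2|333)^3 = -1. Now have -(23|333).
333 ≡ 1 (mod 4), so quadratic reciprocity gives (23|333) = (333|23). Reduce: 333 ≡ 11 (mod 23). Now have -(11|23).
Both 11 ≡ 3 and 23 ≡ 3 (mod 4), so reciprocity gives (11|23) = -(23|11). Reduce: 23 ≡ 1 (mod 11). Now have (1|11).
(1|11) = 1. Collecting the sign factors: 1.

1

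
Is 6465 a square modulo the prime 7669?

yes

6465 ≡ 1 (mod 4), so quadratic reciprocity gives (6465/7669) = (7669/6465). Reduce: 7669 ≡ 1204 (mod 6465). Now have (1204/6465).
Factor out 2: 1204 = 2^2·301. Since 6465 ≡ 1 (mod 8), (2/6465) = +1, and (2/6465)^2 = +1. Now have (301/6465).
301 ≡ 1 (mod 4), so quadratic reciprocity gives (301/6465) = (6465/301). Reduce: 6465 ≡ 144 (mod 301). Now have (144/301).
Factor out 2: 144 = 2^4·9. Since 301 ≡ 5 (mod 8), (2/301) = -1, and (2/301)^4 = +1. Now have (9/301).
9 ≡ 1 (mod 4), so quadratic reciprocity gives (9/301) = (301/9). Reduce: 301 ≡ 4 (mod 9). Now have (4/9).
Factor out 2: 4 = 2^2. Since 9 ≡ 1 (mod 8), (2/9) = +1, and (2/9)^2 = +1. Now have (1/9).
(1/9) = 1. Collecting the sign factors: 1.
The Legendre symbol is 1, so x^2 ≡ 6465 (mod 7669) has solution.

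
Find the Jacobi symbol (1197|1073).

Reduce the numerator: 1197 ≡ 124 (mod 1073), so (1197|1073) = (124|1073).
Factor out 2: 124 = 2^2·31. Since 1073 ≡ 1 (mod 8), (2|1073) = +1, and (2|1073)^2 = +1. Now have (31|1073).
1073 ≡ 1 (mod 4), so quadratic reciprocity gives (31|1073) = (1073|31). Reduce: 1073 ≡ 19 (mod 31). Now have (19|31).
Both 19 ≡ 3 and 31 ≡ 3 (mod 4), so reciprocity gives (19|31) = -(31|19). Reduce: 31 ≡ 12 (mod 19). Now have -(12|19).
Factor out 2: 12 = 2^2·3. Since 19 ≡ 3 (mod 8), (2|19) = -1, and (2|19)^2 = +1. Now have -(3|19).
Both 3 ≡ 3 and 19 ≡ 3 (mod 4), so reciprocity gives (3|19) = -(19|3). Reduce: 19 ≡ 1 (mod 3). Now have (1|3).
(1|3) = 1. Collecting the sign factors: 1.

1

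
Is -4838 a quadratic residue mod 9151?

no

Reduce the numerator: -4838 ≡ 4313 (mod 9151), so (-4838/9151) = (4313/9151).
4313 ≡ 1 (mod 4), so quadratic reciprocity gives (4313/9151) = (9151/4313). Reduce: 9151 ≡ 525 (mod 4313). Now have (525/4313).
525 ≡ 1 (mod 4), so quadratic reciprocity gives (525/4313) = (4313/525). Reduce: 4313 ≡ 113 (mod 525). Now have (113/525).
113 ≡ 1 (mod 4), so quadratic reciprocity gives (113/525) = (525/113). Reduce: 525 ≡ 73 (mod 113). Now have (73/113).
73 ≡ 1 (mod 4), so quadratic reciprocity gives (73/113) = (113/73). Reduce: 113 ≡ 40 (mod 73). Now have (40/73).
Factor out 2: 40 = 2^3·5. Since 73 ≡ 1 (mod 8), (2/73) = +1, and (2/73)^3 = +1. Now have (5/73).
5 ≡ 1 (mod 4), so quadratic reciprocity gives (5/73) = (73/5). Reduce: 73 ≡ 3 (mod 5). Now have (3/5).
5 ≡ 1 (mod 4), so quadratic reciprocity gives (3/5) = (5/3). Reduce: 5 ≡ 2 (mod 3). Now have (2/3).
Factor out 2: 2 = 2. Since 3 ≡ 3 (mod 8), (2/3) = -1. Now have -(1/3).
(1/3) = 1. Collecting the sign factors: -1.
(-4838/9151) = -1, and 9151 is prime, so -4838 is not a quadratic residue mod 9151.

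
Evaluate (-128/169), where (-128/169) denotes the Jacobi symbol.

(-128/169)
  = (41/169)    [-128 ≡ 41 mod 169]
  = (169/41)    [QR: 41 ≡ 1 mod 4, sign kept]
  = (5/41)    [169 ≡ 5 mod 41]
  = (41/5)    [QR: 5 ≡ 1 mod 4, sign kept]
  = (1/5)    [41 ≡ 1 mod 5]
  = 1    [(1/5) = 1]

1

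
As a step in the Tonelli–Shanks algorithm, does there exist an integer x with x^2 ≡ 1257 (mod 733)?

Reduce the numerator: 1257 ≡ 524 (mod 733), so (1257|733) = (524|733).
Factor out 2: 524 = 2^2·131. Since 733 ≡ 5 (mod 8), (2|733) = -1, and (2|733)^2 = +1. Now have (131|733).
733 ≡ 1 (mod 4), so quadratic reciprocity gives (131|733) = (733|131). Reduce: 733 ≡ 78 (mod 131). Now have (78|131).
Factor out 2: 78 = 2·39. Since 131 ≡ 3 (mod 8), (2|131) = -1. Now have -(39|131).
Both 39 ≡ 3 and 131 ≡ 3 (mod 4), so reciprocity gives (39|131) = -(131|39). Reduce: 131 ≡ 14 (mod 39). Now have (14|39).
Factor out 2: 14 = 2·7. Since 39 ≡ 7 (mod 8), (2|39) = +1. Now have (7|39).
Both 7 ≡ 3 and 39 ≡ 3 (mod 4), so reciprocity gives (7|39) = -(39|7). Reduce: 39 ≡ 4 (mod 7). Now have -(4|7).
Factor out 2: 4 = 2^2. Since 7 ≡ 7 (mod 8), (2|7) = +1, and (2|7)^2 = +1. Now have -(1|7).
(1|7) = 1. Collecting the sign factors: -1.
The Legendre symbol is -1, so x^2 ≡ 1257 (mod 733) has no solution.

no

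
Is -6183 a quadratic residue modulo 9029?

Pull out -1: (-6183/9029) = (-1/9029)·(6183/9029). Since 9029 ≡ 1 (mod 4), (-1/9029) = +1. Now have (6183/9029).
9029 ≡ 1 (mod 4), so quadratic reciprocity gives (6183/9029) = (9029/6183). Reduce: 9029 ≡ 2846 (mod 6183). Now have (2846/6183).
Factor out 2: 2846 = 2·1423. Since 6183 ≡ 7 (mod 8), (2/6183) = +1. Now have (1423/6183).
Both 1423 ≡ 3 and 6183 ≡ 3 (mod 4), so reciprocity gives (1423/6183) = -(6183/1423). Reduce: 6183 ≡ 491 (mod 1423). Now have -(491/1423).
Both 491 ≡ 3 and 1423 ≡ 3 (mod 4), so reciprocity gives (491/1423) = -(1423/491). Reduce: 1423 ≡ 441 (mod 491). Now have (441/491).
441 ≡ 1 (mod 4), so quadratic reciprocity gives (441/491) = (491/441). Reduce: 491 ≡ 50 (mod 441). Now have (50/441).
Factor out 2: 50 = 2·25. Since 441 ≡ 1 (mod 8), (2/441) = +1. Now have (25/441).
25 ≡ 1 (mod 4), so quadratic reciprocity gives (25/441) = (441/25). Reduce: 441 ≡ 16 (mod 25). Now have (16/25).
Factor out 2: 16 = 2^4. Since 25 ≡ 1 (mod 8), (2/25) = +1, and (2/25)^4 = +1. Now have (1/25).
(1/25) = 1. Collecting the sign factors: 1.
The Legendre symbol is 1, so x^2 ≡ -6183 (mod 9029) has solution.

yes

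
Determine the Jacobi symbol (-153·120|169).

By multiplicativity, (-153·120|169) = (-153|169)·(120|169).
First factor (-153|169):
Pull out -1: (-153|169) = (-1|169)·(153|169). Since 169 ≡ 1 (mod 4), (-1|169) = +1. Now have (153|169).
153 ≡ 1 (mod 4), so quadratic reciprocity gives (153|169) = (169|153). Reduce: 169 ≡ 16 (mod 153). Now have (16|153).
Factor out 2: 16 = 2^4. Since 153 ≡ 1 (mod 8), (2|153) = +1, and (2|153)^4 = +1. Now have (1|153).
(1|153) = 1. Collecting the sign factors: 1.
Second factor (120|169):
Factor out 2: 120 = 2^3·15. Since 169 ≡ 1 (mod 8), (2|169) = +1, and (2|169)^3 = +1. Now have (15|169).
169 ≡ 1 (mod 4), so quadratic reciprocity gives (15|169) = (169|15). Reduce: 169 ≡ 4 (mod 15). Now have (4|15).
Factor out 2: 4 = 2^2. Since 15 ≡ 7 (mod 8), (2|15) = +1, and (2|15)^2 = +1. Now have (1|15).
(1|15) = 1. Collecting the sign factors: 1.
Product: (1)·(1) = 1.

1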